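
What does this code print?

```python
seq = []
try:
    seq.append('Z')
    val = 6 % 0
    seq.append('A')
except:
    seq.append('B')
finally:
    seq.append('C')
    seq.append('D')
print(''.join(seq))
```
ZBCD

Code before exception runs, then except, then all of finally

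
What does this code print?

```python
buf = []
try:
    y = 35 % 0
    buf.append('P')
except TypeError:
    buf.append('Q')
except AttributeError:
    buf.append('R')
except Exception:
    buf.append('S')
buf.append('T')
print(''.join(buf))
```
ST

ZeroDivisionError not specifically caught, falls to Exception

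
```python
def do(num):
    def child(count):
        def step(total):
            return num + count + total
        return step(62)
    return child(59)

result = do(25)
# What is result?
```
146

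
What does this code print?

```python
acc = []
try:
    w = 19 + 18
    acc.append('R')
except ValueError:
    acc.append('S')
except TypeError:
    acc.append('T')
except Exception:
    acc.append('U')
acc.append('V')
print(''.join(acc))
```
RV

No exception, try block completes normally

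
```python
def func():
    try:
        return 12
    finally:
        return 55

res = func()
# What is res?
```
55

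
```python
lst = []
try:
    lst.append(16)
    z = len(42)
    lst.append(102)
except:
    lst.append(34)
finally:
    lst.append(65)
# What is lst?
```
[16, 34, 65]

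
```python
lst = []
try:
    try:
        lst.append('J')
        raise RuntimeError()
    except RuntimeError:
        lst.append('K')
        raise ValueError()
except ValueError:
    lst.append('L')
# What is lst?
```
['J', 'K', 'L']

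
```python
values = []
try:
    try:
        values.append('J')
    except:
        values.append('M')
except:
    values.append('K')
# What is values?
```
['J']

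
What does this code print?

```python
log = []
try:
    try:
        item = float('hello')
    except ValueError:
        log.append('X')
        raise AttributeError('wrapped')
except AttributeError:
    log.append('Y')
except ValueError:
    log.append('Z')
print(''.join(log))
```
XY

New AttributeError raised, caught by outer AttributeError handler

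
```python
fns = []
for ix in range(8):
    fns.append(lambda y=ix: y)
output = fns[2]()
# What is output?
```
2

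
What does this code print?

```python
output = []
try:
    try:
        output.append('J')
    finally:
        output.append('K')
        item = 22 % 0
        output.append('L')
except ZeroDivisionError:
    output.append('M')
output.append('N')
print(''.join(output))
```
JKMN

Exception in inner finally caught by outer except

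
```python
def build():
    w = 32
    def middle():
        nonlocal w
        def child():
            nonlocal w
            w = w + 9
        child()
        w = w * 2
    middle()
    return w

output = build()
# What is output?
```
82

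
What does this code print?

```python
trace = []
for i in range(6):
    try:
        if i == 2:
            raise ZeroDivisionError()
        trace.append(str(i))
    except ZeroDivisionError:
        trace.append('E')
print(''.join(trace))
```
01E345

Exception on i=2 caught, loop continues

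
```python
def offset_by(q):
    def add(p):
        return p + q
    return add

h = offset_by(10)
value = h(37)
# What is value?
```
47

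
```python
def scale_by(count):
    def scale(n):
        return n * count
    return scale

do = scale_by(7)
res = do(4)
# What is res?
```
28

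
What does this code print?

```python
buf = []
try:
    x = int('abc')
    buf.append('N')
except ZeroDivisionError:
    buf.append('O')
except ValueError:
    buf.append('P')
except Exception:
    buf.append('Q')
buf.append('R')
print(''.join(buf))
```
PR

ValueError matches before generic Exception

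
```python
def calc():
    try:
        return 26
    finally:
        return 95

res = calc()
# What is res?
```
95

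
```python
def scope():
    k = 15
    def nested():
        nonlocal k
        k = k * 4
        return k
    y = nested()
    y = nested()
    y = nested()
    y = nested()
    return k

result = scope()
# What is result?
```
3840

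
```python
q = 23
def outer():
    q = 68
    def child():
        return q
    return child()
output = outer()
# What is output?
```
68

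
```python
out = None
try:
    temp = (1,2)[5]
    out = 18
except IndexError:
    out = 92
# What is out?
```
92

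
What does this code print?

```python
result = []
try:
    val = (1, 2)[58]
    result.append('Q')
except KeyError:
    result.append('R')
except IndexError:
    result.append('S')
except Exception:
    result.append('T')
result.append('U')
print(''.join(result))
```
SU

IndexError matches before generic Exception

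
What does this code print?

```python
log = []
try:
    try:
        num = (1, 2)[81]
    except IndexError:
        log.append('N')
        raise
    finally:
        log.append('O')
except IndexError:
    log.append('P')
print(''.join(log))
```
NOP

finally runs before re-raised exception propagates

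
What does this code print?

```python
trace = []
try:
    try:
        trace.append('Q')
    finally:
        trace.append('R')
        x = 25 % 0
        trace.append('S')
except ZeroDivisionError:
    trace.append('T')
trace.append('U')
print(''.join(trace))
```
QRTU

Exception in inner finally caught by outer except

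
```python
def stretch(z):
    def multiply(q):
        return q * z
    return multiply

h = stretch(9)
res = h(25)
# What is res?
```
225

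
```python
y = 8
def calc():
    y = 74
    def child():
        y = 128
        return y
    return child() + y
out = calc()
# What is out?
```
202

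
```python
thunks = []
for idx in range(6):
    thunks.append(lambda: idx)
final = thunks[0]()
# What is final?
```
5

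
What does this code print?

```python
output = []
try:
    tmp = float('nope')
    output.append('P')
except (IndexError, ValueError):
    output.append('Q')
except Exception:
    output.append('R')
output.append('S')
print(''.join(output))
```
QS

ValueError matches tuple containing it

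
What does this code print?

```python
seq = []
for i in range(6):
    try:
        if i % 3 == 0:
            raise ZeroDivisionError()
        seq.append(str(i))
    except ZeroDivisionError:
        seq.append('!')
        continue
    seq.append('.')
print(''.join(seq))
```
!1.2.!4.5.

continue in except skips rest of loop body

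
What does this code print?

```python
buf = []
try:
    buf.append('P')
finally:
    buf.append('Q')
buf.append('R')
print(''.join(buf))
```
PQR

try/finally without except, no exception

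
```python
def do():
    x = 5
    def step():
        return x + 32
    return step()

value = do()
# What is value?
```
37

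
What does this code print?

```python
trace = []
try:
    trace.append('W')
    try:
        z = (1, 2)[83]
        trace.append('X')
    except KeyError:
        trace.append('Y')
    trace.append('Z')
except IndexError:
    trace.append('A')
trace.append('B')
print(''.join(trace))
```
WAB

Inner handler doesn't match, propagates to outer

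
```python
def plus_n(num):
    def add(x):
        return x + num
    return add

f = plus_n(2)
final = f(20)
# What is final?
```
22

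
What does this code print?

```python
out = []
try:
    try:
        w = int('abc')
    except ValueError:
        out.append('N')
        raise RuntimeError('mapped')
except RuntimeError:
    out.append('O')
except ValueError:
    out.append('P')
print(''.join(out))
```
NO

New RuntimeError raised, caught by outer RuntimeError handler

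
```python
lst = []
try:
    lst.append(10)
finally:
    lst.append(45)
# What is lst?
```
[10, 45]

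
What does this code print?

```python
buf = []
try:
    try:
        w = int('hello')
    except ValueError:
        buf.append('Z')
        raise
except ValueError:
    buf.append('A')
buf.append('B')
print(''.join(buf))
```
ZAB

raise without argument re-raises current exception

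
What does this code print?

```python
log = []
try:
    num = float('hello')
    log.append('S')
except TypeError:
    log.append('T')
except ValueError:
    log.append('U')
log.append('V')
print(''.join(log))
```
UV

ValueError is caught by its specific handler, not TypeError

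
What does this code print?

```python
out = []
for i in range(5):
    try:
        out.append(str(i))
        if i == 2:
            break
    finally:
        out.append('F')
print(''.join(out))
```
0F1F2F

finally runs even when breaking out of loop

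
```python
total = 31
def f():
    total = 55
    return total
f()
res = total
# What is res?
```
31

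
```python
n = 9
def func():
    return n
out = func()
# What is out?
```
9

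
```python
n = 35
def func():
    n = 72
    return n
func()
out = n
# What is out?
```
35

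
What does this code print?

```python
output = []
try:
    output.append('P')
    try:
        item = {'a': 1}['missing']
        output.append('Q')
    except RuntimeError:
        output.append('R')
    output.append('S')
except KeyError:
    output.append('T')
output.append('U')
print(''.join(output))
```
PTU

Inner handler doesn't match, propagates to outer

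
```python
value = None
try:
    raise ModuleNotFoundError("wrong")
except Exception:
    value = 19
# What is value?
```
19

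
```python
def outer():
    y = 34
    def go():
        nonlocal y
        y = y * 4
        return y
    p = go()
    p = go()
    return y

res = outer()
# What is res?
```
544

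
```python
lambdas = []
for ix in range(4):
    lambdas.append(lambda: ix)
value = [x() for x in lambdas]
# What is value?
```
[3, 3, 3, 3]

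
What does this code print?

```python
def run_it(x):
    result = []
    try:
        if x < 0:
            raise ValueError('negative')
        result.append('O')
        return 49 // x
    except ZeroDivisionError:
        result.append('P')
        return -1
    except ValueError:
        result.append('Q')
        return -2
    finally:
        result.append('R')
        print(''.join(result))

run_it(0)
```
OPR

x=0 causes ZeroDivisionError, caught, finally prints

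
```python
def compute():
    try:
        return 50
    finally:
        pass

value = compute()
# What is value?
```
50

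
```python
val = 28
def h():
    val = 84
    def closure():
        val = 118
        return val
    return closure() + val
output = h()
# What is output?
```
202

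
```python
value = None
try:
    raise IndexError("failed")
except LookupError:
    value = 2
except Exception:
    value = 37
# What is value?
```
2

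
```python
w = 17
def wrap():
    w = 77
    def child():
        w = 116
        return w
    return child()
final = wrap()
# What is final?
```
116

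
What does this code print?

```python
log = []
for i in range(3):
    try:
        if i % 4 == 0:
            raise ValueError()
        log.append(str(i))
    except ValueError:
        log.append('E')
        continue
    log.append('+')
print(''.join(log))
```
E1+2+

continue in except skips rest of loop body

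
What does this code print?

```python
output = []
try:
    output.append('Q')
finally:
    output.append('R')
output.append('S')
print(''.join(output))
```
QRS

try/finally without except, no exception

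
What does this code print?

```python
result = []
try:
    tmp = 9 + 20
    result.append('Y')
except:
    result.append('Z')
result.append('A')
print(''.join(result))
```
YA

No exception, try block completes normally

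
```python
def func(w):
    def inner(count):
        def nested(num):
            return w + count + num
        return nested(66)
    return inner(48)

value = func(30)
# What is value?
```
144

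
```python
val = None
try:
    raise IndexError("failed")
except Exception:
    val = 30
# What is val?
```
30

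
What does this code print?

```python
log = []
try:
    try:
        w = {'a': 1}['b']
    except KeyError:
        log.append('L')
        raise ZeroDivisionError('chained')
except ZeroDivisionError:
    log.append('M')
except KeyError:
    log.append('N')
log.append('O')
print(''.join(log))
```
LMO

ZeroDivisionError raised and caught, original KeyError not re-raised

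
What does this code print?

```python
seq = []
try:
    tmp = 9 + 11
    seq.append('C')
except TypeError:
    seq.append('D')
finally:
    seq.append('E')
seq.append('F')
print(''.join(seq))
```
CEF

finally runs after normal execution too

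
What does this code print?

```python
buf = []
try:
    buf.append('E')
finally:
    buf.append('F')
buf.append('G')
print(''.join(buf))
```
EFG

try/finally without except, no exception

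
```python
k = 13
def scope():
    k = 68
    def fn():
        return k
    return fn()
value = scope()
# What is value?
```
68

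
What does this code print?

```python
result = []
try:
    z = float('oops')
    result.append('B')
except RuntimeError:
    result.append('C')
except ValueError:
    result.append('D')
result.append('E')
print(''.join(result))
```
DE

ValueError is caught by its specific handler, not RuntimeError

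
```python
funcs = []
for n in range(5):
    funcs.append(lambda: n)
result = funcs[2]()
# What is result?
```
4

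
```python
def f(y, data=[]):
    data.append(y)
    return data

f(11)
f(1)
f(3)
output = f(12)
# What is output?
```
[11, 1, 3, 12]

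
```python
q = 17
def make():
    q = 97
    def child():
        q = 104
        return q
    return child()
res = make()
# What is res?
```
104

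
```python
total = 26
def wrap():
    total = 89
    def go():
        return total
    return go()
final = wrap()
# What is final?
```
89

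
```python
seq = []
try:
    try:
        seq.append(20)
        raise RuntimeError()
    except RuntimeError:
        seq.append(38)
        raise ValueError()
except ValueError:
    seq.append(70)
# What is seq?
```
[20, 38, 70]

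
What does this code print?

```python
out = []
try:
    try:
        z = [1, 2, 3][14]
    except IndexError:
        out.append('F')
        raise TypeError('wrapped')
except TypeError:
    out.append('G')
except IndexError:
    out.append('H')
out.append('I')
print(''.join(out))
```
FGI

TypeError raised and caught, original IndexError not re-raised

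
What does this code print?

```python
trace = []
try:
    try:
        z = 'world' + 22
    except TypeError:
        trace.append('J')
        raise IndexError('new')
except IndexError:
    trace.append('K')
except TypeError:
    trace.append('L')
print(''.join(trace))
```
JK

New IndexError raised, caught by outer IndexError handler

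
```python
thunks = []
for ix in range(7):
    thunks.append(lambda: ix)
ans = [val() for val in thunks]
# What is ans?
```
[6, 6, 6, 6, 6, 6, 6]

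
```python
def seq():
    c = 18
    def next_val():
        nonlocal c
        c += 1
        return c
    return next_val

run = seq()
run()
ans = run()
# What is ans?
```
20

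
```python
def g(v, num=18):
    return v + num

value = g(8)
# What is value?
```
26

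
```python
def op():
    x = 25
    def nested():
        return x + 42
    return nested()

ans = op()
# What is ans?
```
67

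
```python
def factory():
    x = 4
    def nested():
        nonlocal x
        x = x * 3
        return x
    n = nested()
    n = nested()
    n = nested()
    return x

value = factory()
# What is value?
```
108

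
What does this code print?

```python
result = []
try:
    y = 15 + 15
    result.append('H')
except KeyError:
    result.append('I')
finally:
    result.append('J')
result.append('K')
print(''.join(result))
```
HJK

finally runs after normal execution too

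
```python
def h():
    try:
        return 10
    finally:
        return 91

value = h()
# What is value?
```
91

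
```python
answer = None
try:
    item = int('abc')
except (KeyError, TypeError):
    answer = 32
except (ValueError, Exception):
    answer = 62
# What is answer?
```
62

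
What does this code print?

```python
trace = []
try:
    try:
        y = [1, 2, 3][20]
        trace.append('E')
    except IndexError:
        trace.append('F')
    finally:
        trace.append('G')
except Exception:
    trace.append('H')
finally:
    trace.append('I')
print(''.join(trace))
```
FGI

Both finally blocks run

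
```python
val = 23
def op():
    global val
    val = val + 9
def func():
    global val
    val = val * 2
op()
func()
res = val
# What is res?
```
64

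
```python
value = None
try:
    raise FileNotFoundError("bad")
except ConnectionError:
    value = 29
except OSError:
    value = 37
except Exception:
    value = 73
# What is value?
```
37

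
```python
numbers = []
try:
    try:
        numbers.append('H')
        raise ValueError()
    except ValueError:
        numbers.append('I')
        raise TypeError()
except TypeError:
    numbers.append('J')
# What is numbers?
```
['H', 'I', 'J']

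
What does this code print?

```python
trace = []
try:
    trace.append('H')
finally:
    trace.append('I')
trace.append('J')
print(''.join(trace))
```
HIJ

try/finally without except, no exception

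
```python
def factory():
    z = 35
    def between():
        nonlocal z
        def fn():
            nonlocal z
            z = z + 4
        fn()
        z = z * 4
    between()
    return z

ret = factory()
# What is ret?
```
156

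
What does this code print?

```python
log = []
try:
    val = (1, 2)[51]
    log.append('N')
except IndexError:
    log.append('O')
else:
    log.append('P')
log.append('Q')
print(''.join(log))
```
OQ

else block skipped when exception is caught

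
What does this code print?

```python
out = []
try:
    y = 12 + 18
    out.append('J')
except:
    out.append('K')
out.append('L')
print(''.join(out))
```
JL

No exception, try block completes normally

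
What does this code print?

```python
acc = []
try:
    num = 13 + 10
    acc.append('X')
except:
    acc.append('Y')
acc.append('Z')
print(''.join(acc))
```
XZ

No exception, try block completes normally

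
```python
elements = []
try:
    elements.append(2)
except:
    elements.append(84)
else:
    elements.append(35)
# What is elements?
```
[2, 35]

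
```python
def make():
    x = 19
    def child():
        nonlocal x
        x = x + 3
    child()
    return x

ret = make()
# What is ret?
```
22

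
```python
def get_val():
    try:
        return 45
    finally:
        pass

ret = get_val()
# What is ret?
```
45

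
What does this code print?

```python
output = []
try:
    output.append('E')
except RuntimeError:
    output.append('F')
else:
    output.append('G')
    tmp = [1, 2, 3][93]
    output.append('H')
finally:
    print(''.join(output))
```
EG

Try succeeds, else appends 'G', IndexError in else is uncaught, finally prints before exception propagates ('H' never appended)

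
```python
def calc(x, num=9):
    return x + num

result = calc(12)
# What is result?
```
21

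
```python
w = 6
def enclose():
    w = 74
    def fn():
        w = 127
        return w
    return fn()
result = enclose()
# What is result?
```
127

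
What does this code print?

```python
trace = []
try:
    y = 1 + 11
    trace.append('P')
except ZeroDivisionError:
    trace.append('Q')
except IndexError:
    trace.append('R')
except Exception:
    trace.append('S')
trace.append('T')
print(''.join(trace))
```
PT

No exception, try block completes normally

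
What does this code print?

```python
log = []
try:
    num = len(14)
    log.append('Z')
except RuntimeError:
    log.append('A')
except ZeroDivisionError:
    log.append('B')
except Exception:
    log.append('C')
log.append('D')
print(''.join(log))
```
CD

TypeError not specifically caught, falls to Exception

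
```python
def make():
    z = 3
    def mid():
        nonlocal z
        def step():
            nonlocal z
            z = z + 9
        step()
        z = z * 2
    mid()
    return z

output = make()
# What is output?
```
24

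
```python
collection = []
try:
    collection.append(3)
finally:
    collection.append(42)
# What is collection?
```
[3, 42]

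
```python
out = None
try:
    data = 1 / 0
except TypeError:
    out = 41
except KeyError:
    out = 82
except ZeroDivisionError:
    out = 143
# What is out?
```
143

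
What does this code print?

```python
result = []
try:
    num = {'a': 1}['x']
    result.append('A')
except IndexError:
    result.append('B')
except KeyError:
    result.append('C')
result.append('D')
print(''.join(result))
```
CD

KeyError is caught by its specific handler, not IndexError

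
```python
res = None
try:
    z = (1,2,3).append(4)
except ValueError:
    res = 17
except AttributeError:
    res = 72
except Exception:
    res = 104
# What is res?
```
72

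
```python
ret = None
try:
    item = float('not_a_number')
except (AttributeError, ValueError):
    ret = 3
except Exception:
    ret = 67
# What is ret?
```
3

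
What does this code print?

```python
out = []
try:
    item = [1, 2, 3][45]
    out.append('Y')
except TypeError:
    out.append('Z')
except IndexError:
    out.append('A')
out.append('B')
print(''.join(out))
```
AB

IndexError is caught by its specific handler, not TypeError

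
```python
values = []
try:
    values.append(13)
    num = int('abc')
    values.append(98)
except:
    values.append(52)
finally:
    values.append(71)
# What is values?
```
[13, 52, 71]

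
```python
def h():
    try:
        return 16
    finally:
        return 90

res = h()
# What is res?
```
90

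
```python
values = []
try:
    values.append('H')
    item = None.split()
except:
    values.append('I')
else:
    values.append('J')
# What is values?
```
['H', 'I']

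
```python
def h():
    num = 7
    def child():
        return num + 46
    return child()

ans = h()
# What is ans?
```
53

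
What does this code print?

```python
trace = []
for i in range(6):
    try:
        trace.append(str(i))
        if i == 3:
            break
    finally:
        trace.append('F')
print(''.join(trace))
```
0F1F2F3F

finally runs even when breaking out of loop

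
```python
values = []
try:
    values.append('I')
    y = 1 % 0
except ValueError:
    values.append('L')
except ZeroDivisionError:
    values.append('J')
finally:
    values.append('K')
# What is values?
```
['I', 'J', 'K']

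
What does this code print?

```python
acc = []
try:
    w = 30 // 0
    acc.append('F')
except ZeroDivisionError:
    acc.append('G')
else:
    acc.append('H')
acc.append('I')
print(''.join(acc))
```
GI

else block skipped when exception is caught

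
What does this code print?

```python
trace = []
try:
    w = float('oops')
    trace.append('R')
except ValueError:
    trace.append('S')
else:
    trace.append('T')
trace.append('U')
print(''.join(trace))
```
SU

else block skipped when exception is caught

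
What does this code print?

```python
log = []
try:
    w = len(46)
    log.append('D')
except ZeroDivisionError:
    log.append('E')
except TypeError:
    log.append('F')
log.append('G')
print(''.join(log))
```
FG

TypeError is caught by its specific handler, not ZeroDivisionError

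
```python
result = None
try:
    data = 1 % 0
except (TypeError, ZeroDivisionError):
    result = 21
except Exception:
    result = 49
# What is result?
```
21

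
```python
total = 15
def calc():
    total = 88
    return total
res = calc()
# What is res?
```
88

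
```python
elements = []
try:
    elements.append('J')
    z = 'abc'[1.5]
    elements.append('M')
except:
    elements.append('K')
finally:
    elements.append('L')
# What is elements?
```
['J', 'K', 'L']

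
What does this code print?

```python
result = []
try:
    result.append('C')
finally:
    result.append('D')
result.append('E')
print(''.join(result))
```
CDE

try/finally without except, no exception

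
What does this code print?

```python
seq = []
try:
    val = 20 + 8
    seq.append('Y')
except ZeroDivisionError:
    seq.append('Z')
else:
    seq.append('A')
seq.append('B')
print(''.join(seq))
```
YAB

else block runs when no exception occurs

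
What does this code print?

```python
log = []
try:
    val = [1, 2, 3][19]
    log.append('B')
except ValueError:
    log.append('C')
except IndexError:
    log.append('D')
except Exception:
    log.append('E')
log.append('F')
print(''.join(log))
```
DF

IndexError matches before generic Exception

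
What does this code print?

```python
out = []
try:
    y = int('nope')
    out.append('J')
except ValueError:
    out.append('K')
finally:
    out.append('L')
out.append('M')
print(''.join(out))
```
KLM

finally always runs, even after exception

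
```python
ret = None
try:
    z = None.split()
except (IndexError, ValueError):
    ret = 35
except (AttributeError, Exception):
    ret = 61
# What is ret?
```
61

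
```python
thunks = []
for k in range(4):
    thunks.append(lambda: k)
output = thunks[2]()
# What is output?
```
3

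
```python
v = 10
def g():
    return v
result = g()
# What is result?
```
10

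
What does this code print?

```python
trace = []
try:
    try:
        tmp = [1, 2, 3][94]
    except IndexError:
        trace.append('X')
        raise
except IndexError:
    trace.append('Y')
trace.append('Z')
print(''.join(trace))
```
XYZ

raise without argument re-raises current exception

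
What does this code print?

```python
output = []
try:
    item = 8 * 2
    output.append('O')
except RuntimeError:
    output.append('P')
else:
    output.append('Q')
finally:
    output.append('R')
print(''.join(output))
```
OQR

else runs before finally when no exception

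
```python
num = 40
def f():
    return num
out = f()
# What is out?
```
40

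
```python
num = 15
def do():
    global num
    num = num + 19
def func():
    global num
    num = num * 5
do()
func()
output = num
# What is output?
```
170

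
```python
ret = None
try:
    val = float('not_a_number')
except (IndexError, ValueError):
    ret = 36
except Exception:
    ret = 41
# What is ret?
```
36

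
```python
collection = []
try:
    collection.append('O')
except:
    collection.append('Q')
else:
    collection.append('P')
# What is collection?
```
['O', 'P']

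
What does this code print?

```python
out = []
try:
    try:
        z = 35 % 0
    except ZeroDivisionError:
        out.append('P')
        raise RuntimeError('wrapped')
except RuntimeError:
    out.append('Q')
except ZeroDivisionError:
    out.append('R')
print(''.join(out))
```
PQ

New RuntimeError raised, caught by outer RuntimeError handler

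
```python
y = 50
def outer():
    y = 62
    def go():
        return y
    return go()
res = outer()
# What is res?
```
62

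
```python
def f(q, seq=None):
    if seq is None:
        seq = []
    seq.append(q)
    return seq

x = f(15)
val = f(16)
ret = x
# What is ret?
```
[15]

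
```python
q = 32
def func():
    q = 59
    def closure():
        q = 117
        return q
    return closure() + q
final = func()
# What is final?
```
176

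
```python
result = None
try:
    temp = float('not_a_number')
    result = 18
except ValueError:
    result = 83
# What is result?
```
83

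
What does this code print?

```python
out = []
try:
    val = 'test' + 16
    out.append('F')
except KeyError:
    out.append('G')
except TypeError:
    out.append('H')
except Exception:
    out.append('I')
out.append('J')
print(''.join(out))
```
HJ

TypeError matches before generic Exception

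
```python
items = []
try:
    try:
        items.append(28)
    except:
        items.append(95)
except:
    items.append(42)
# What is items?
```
[28]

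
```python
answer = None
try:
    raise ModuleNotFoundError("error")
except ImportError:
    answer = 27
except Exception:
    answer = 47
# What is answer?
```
27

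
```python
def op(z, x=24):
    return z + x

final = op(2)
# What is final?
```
26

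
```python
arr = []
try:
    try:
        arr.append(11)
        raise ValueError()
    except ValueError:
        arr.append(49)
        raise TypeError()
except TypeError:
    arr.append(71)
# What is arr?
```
[11, 49, 71]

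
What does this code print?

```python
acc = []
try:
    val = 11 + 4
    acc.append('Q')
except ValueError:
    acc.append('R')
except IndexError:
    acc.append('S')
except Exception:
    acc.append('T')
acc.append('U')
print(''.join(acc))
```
QU

No exception, try block completes normally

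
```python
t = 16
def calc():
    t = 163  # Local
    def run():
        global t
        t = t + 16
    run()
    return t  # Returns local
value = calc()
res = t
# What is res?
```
32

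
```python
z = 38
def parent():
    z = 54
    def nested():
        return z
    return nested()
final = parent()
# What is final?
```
54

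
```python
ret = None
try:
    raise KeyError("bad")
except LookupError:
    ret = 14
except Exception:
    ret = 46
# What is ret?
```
14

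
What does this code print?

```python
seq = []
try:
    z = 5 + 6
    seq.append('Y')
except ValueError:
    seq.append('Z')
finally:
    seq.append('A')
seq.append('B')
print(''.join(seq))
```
YAB

finally runs after normal execution too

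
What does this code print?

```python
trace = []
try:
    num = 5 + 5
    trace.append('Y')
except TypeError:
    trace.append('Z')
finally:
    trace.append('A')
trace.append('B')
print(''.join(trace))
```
YAB

finally runs after normal execution too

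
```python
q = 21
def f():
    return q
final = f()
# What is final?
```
21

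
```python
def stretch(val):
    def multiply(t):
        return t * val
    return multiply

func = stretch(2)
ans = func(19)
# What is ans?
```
38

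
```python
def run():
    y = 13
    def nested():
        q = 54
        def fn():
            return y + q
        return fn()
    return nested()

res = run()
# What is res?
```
67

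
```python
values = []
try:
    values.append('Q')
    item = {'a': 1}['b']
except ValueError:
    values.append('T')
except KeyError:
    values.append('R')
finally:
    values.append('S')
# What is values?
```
['Q', 'R', 'S']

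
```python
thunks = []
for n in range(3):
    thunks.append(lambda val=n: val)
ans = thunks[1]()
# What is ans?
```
1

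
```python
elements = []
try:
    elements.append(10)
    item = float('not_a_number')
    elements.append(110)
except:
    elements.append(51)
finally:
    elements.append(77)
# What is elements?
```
[10, 51, 77]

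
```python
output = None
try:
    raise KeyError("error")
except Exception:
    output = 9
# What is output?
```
9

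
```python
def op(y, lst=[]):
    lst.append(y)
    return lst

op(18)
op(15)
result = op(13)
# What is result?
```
[18, 15, 13]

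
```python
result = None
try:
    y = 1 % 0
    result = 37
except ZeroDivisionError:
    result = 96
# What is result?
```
96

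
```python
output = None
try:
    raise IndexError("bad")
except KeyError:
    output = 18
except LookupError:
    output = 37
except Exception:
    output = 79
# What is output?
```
37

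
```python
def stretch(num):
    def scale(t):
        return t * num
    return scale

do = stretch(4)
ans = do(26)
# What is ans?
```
104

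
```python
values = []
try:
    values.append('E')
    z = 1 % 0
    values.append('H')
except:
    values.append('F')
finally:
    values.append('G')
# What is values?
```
['E', 'F', 'G']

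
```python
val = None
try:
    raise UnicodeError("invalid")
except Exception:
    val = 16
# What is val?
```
16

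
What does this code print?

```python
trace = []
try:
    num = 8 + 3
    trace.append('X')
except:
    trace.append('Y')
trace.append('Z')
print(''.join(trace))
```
XZ

No exception, try block completes normally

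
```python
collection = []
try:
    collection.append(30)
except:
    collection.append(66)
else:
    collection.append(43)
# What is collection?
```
[30, 43]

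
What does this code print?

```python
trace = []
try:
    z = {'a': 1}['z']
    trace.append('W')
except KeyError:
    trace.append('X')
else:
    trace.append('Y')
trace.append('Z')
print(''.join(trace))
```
XZ

else block skipped when exception is caught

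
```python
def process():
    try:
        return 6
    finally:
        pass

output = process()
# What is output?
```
6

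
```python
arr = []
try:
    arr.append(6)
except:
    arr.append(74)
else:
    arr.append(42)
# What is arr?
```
[6, 42]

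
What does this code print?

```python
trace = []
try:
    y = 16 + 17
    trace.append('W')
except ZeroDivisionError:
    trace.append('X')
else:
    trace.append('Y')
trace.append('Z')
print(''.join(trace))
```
WYZ

else block runs when no exception occurs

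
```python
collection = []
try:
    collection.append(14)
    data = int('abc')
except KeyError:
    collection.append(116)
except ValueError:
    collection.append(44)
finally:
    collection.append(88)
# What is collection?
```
[14, 44, 88]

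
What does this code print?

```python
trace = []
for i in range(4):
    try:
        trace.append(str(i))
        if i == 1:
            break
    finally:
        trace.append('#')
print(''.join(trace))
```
0#1#

finally runs even when breaking out of loop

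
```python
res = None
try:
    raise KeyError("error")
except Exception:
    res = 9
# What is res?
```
9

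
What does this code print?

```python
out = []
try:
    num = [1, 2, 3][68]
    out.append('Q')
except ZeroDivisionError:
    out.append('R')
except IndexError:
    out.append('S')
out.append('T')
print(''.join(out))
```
ST

IndexError is caught by its specific handler, not ZeroDivisionError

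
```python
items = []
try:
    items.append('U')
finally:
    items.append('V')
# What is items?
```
['U', 'V']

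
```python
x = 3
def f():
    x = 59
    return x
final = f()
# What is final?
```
59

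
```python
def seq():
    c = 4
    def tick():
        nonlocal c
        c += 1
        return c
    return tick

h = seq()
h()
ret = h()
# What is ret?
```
6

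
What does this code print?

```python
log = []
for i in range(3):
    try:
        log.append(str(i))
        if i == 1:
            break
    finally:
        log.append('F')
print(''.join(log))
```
0F1F

finally runs even when breaking out of loop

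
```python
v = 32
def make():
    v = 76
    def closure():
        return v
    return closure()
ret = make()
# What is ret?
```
76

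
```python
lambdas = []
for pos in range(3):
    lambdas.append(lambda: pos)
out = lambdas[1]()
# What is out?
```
2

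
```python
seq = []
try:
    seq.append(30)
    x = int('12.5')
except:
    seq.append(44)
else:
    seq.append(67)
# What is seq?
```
[30, 44]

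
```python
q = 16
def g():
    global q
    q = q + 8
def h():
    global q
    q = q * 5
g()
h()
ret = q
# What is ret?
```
120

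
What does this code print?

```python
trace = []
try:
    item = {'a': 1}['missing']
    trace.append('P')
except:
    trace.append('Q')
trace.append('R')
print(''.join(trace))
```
QR

Exception raised in try, caught by bare except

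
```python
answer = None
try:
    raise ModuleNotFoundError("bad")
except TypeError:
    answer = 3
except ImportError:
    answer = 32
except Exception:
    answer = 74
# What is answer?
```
32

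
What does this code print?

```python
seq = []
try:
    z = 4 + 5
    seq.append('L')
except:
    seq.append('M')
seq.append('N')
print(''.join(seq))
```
LN

No exception, try block completes normally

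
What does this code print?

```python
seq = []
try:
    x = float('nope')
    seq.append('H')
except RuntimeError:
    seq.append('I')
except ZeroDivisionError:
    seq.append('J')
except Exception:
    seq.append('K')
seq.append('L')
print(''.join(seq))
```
KL

ValueError not specifically caught, falls to Exception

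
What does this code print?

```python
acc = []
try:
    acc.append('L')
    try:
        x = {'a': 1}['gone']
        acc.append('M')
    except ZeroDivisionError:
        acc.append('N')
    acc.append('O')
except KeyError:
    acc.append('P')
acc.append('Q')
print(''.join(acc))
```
LPQ

Inner handler doesn't match, propagates to outer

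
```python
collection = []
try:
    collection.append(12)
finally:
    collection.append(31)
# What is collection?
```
[12, 31]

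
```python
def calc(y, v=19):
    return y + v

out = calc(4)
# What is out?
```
23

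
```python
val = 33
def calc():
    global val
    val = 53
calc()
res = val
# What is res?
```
53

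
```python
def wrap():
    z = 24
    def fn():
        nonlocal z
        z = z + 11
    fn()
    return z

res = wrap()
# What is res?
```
35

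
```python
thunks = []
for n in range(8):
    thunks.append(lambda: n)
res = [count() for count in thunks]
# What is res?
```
[7, 7, 7, 7, 7, 7, 7, 7]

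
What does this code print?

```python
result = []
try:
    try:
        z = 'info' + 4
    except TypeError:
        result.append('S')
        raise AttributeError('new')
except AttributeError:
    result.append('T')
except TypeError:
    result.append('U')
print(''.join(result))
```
ST

New AttributeError raised, caught by outer AttributeError handler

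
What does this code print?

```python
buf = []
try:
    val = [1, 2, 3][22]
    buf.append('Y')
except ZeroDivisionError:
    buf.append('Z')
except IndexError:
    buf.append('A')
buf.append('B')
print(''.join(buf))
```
AB

IndexError is caught by its specific handler, not ZeroDivisionError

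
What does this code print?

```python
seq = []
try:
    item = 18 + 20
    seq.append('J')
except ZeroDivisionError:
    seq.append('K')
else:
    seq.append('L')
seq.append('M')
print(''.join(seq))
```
JLM

else block runs when no exception occurs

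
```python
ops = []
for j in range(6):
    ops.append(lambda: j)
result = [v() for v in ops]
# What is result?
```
[5, 5, 5, 5, 5, 5]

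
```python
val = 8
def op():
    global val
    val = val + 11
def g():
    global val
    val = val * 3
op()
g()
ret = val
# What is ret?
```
57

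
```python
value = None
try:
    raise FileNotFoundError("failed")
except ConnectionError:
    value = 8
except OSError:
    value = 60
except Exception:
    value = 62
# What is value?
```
60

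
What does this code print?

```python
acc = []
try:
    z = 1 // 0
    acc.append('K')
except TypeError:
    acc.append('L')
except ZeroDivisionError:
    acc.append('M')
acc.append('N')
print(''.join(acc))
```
MN

ZeroDivisionError is caught by its specific handler, not TypeError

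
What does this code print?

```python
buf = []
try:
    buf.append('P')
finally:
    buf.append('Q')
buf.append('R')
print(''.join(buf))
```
PQR

try/finally without except, no exception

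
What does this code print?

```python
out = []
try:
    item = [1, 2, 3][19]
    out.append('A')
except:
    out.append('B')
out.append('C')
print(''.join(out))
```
BC

Exception raised in try, caught by bare except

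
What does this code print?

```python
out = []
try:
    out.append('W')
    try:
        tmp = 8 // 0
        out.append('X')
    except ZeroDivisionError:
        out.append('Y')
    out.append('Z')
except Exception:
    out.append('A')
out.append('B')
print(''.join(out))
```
WYZB

Inner exception caught by inner handler, outer continues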